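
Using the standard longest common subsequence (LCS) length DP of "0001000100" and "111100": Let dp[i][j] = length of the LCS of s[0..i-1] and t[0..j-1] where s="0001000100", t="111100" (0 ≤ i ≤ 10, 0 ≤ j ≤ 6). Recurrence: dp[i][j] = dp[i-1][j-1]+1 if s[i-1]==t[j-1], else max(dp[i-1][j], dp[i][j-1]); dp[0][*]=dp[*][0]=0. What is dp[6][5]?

2

   ''  1  1  1  1  0  0
''  0  0  0  0  0  0  0
 0  0  0  0  0  0  1  1
 0  0  0  0  0  0  1  2
 0  0  0  0  0  0  1  2
 1  0  1  1  1  1  1  2
 0  0  1  1  1  1  2  2
 0  0  1  1  1  1  2  3
 0  0  1  1  1  1  2  3
 1  0  1  2  2  2  2  3
 0  0  1  2  2  2  3  3
 0  0  1  2  2  2  3  4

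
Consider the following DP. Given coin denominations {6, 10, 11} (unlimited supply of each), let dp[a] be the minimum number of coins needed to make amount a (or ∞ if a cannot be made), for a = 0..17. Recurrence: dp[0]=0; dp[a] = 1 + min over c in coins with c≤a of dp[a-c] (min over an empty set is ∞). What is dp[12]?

2

 a  0  1  2  3  4  5  6  7  8  9 10 11 12 13 14 15 16 17
dp  0  -  -  -  -  -  1  -  -  -  1  1  2  -  -  -  2  2
(- denotes ∞ / unreachable)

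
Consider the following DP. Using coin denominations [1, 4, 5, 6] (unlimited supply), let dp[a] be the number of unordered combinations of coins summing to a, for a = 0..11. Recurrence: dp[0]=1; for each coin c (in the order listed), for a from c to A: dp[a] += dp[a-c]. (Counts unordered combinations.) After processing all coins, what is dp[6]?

4

after  coin     0     1     2     3     4     5     6     7     8     9    10    11
          1     1     1     1     1     1     1     1     1     1     1     1     1
          4     1     1     1     1     2     2     2     2     3     3     3     3
          5     1     1     1     1     2     3     3     3     4     5     6     6
          6     1     1     1     1     2     3     4     4     5     6     8     9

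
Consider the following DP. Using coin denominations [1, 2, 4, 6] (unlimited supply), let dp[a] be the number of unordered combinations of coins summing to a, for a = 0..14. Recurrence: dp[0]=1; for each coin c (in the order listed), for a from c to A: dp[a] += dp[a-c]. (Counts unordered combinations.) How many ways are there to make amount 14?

after  coin     0     1     2     3     4     5     6     7     8     9    10    11    12    13    14
          1     1     1     1     1     1     1     1     1     1     1     1     1     1     1     1
          2     1     1     2     2     3     3     4     4     5     5     6     6     7     7     8
          4     1     1     2     2     4     4     6     6     9     9    12    12    16    16    20
          6     1     1     2     2     4     4     7     7    11    11    16    16    23    23    31

31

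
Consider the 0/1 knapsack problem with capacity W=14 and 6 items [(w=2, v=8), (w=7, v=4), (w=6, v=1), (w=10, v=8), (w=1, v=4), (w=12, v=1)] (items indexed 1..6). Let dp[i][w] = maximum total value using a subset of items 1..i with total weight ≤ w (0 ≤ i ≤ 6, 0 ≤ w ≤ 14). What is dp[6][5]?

i\w   0   1   2   3   4   5   6   7   8   9  10  11  12  13  14
  0   0   0   0   0   0   0   0   0   0   0   0   0   0   0   0
  1   0   0   8   8   8   8   8   8   8   8   8   8   8   8   8
  2   0   0   8   8   8   8   8   8   8  12  12  12  12  12  12
  3   0   0   8   8   8   8   8   8   9  12  12  12  12  12  12
  4   0   0   8   8   8   8   8   8   9  12  12  12  16  16  16
  5   0   4   8  12  12  12  12  12  12  13  16  16  16  20  20
  6   0   4   8  12  12  12  12  12  12  13  16  16  16  20  20

12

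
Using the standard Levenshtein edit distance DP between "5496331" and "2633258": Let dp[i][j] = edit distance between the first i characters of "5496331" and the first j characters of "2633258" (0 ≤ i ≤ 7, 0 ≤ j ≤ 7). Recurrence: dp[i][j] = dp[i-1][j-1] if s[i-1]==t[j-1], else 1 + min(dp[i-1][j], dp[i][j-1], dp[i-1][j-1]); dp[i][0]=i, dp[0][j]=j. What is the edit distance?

6

   ''  2  6  3  3  2  5  8
''  0  1  2  3  4  5  6  7
 5  1  1  2  3  4  5  5  6
 4  2  2  2  3  4  5  6  6
 9  3  3  3  3  4  5  6  7
 6  4  4  3  4  4  5  6  7
 3  5  5  4  3  4  5  6  7
 3  6  6  5  4  3  4  5  6
 1  7  7  6  5  4  4  5  6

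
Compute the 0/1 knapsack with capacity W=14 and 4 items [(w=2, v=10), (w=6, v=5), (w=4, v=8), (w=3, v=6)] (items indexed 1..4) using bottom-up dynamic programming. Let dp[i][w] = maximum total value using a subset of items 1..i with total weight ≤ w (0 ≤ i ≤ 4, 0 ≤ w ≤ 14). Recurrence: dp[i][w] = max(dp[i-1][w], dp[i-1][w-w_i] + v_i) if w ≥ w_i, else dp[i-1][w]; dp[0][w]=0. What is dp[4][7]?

i\w   0   1   2   3   4   5   6   7   8   9  10  11  12  13  14
  0   0   0   0   0   0   0   0   0   0   0   0   0   0   0   0
  1   0   0  10  10  10  10  10  10  10  10  10  10  10  10  10
  2   0   0  10  10  10  10  10  10  15  15  15  15  15  15  15
  3   0   0  10  10  10  10  18  18  18  18  18  18  23  23  23
  4   0   0  10  10  10  16  18  18  18  24  24  24  24  24  24

18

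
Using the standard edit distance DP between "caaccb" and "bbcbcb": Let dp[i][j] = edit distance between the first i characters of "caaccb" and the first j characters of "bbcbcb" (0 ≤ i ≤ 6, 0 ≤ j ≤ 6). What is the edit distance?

   ''  b  b  c  b  c  b
''  0  1  2  3  4  5  6
 c  1  1  2  2  3  4  5
 a  2  2  2  3  3  4  5
 a  3  3  3  3  4  4  5
 c  4  4  4  3  4  4  5
 c  5  5  5  4  4  4  5
 b  6  5  5  5  4  5  4

4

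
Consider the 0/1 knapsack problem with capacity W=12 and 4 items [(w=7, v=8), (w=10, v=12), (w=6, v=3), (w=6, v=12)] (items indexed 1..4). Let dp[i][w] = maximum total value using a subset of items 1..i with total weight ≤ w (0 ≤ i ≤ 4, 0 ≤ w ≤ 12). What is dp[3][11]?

i\w   0   1   2   3   4   5   6   7   8   9  10  11  12
  0   0   0   0   0   0   0   0   0   0   0   0   0   0
  1   0   0   0   0   0   0   0   8   8   8   8   8   8
  2   0   0   0   0   0   0   0   8   8   8  12  12  12
  3   0   0   0   0   0   0   3   8   8   8  12  12  12
  4   0   0   0   0   0   0  12  12  12  12  12  12  15

12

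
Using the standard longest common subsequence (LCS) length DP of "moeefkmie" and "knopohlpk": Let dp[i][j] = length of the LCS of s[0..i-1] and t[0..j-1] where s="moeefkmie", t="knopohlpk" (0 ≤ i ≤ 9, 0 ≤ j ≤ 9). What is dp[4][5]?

1

   ''  k  n  o  p  o  h  l  p  k
''  0  0  0  0  0  0  0  0  0  0
 m  0  0  0  0  0  0  0  0  0  0
 o  0  0  0  1  1  1  1  1  1  1
 e  0  0  0  1  1  1  1  1  1  1
 e  0  0  0  1  1  1  1  1  1  1
 f  0  0  0  1  1  1  1  1  1  1
 k  0  1  1  1  1  1  1  1  1  2
 m  0  1  1  1  1  1  1  1  1  2
 i  0  1  1  1  1  1  1  1  1  2
 e  0  1  1  1  1  1  1  1  1  2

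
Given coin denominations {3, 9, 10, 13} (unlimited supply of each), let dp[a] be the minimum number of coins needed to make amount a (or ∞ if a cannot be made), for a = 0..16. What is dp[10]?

1

 a  0  1  2  3  4  5  6  7  8  9 10 11 12 13 14 15 16
dp  0  -  -  1  -  -  2  -  -  1  1  -  2  1  -  3  2
(- denotes ∞ / unreachable)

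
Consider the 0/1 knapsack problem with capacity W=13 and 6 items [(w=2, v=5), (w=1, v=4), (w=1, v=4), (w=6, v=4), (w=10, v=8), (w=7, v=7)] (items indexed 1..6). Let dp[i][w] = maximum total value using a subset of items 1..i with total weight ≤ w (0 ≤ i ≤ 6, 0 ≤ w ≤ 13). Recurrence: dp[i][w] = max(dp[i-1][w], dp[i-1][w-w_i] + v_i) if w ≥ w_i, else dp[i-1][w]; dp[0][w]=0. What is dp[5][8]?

i\w   0   1   2   3   4   5   6   7   8   9  10  11  12  13
  0   0   0   0   0   0   0   0   0   0   0   0   0   0   0
  1   0   0   5   5   5   5   5   5   5   5   5   5   5   5
  2   0   4   5   9   9   9   9   9   9   9   9   9   9   9
  3   0   4   8   9  13  13  13  13  13  13  13  13  13  13
  4   0   4   8   9  13  13  13  13  13  13  17  17  17  17
  5   0   4   8   9  13  13  13  13  13  13  17  17  17  17
  6   0   4   8   9  13  13  13  13  13  15  17  20  20  20

13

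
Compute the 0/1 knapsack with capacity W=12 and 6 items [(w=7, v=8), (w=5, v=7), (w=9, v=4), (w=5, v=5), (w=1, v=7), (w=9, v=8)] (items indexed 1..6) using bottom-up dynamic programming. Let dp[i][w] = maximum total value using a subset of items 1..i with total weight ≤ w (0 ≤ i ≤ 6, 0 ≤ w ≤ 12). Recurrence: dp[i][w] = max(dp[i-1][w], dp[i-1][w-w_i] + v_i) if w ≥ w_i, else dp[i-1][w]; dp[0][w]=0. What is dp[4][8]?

8

i\w   0   1   2   3   4   5   6   7   8   9  10  11  12
  0   0   0   0   0   0   0   0   0   0   0   0   0   0
  1   0   0   0   0   0   0   0   8   8   8   8   8   8
  2   0   0   0   0   0   7   7   8   8   8   8   8  15
  3   0   0   0   0   0   7   7   8   8   8   8   8  15
  4   0   0   0   0   0   7   7   8   8   8  12  12  15
  5   0   7   7   7   7   7  14  14  15  15  15  19  19
  6   0   7   7   7   7   7  14  14  15  15  15  19  19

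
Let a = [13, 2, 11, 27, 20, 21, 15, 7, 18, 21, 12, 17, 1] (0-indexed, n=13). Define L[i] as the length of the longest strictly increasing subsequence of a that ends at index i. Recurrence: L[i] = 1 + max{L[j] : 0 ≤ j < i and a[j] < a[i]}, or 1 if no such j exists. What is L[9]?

5

   i    0    1    2    3    4    5    6    7    8    9   10   11   12
a[i]   13    2   11   27   20   21   15    7   18   21   12   17    1
L[i]    1    1    2    3    3    4    3    2    4    5    3    4    1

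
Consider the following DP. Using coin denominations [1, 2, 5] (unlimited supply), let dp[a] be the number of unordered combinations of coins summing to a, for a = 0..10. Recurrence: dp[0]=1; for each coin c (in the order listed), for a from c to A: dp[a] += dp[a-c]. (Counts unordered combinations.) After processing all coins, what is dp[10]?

after  coin     0     1     2     3     4     5     6     7     8     9    10
          1     1     1     1     1     1     1     1     1     1     1     1
          2     1     1     2     2     3     3     4     4     5     5     6
          5     1     1     2     2     3     4     5     6     7     8    10

10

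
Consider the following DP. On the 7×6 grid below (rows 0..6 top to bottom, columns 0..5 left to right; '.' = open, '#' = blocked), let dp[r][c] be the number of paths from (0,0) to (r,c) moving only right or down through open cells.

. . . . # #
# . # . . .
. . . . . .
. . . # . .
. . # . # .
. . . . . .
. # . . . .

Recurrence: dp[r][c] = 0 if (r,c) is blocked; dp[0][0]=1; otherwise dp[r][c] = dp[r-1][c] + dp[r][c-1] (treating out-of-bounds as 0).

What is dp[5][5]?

8

r\c   0   1   2   3   4   5
  0   1   1   1   1   0   0
  1   0   1   0   1   1   1
  2   0   1   1   2   3   4
  3   0   1   2   0   3   7
  4   0   1   0   0   0   7
  5   0   1   1   1   1   8
  6   0   0   1   2   3  11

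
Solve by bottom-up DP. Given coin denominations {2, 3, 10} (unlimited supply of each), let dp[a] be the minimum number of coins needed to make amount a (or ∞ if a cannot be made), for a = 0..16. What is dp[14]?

 a  0  1  2  3  4  5  6  7  8  9 10 11 12 13 14 15 16
dp  0  -  1  1  2  2  2  3  3  3  1  4  2  2  3  3  3
(- denotes ∞ / unreachable)

3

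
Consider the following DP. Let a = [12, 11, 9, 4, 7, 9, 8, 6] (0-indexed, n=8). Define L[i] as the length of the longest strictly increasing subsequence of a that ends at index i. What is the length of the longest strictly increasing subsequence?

   i    0    1    2    3    4    5    6    7
a[i]   12   11    9    4    7    9    8    6
L[i]    1    1    1    1    2    3    3    2

3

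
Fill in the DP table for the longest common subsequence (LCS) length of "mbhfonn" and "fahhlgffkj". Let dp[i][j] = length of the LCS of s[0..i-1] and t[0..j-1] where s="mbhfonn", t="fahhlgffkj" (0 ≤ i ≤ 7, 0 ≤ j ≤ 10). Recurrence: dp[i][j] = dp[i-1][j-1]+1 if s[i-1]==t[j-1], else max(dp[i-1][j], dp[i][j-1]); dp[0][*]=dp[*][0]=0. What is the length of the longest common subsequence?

   ''  f  a  h  h  l  g  f  f  k  j
''  0  0  0  0  0  0  0  0  0  0  0
 m  0  0  0  0  0  0  0  0  0  0  0
 b  0  0  0  0  0  0  0  0  0  0  0
 h  0  0  0  1  1  1  1  1  1  1  1
 f  0  1  1  1  1  1  1  2  2  2  2
 o  0  1  1  1  1  1  1  2  2  2  2
 n  0  1  1  1  1  1  1  2  2  2  2
 n  0  1  1  1  1  1  1  2  2  2  2

2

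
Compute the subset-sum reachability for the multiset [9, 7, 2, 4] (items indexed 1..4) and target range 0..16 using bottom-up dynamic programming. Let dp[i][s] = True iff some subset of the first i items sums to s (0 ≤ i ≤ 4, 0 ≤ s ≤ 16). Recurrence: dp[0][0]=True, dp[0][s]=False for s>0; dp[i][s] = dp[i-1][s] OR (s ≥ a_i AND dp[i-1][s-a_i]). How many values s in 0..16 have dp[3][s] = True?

i\s   0   1   2   3   4   5   6   7   8   9  10  11  12  13  14  15  16
  0   T   F   F   F   F   F   F   F   F   F   F   F   F   F   F   F   F
  1   T   F   F   F   F   F   F   F   F   T   F   F   F   F   F   F   F
  2   T   F   F   F   F   F   F   T   F   T   F   F   F   F   F   F   T
  3   T   F   T   F   F   F   F   T   F   T   F   T   F   F   F   F   T
  4   T   F   T   F   T   F   T   T   F   T   F   T   F   T   F   T   T

6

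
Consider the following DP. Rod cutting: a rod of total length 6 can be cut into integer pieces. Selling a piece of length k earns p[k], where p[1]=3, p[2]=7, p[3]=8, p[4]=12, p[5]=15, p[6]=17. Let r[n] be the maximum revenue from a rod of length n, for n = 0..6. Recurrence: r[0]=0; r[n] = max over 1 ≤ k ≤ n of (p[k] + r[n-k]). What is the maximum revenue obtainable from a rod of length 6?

   n    0    1    2    3    4    5    6
r[n]    0    3    7   10   14   17   21

21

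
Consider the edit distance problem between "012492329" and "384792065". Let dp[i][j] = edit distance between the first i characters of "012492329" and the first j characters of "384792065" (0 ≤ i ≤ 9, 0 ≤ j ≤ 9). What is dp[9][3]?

   ''  3  8  4  7  9  2  0  6  5
''  0  1  2  3  4  5  6  7  8  9
 0  1  1  2  3  4  5  6  6  7  8
 1  2  2  2  3  4  5  6  7  7  8
 2  3  3  3  3  4  5  5  6  7  8
 4  4  4  4  3  4  5  6  6  7  8
 9  5  5  5  4  4  4  5  6  7  8
 2  6  6  6  5  5  5  4  5  6  7
 3  7  6  7  6  6  6  5  5  6  7
 2  8  7  7  7  7  7  6  6  6  7
 9  9  8  8  8  8  7  7  7  7  7

8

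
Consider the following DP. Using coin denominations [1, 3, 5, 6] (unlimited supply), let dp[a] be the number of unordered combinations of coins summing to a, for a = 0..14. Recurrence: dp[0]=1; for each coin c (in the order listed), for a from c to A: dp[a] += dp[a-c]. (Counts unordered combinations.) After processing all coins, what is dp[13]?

after  coin     0     1     2     3     4     5     6     7     8     9    10    11    12    13    14
          1     1     1     1     1     1     1     1     1     1     1     1     1     1     1     1
          3     1     1     1     2     2     2     3     3     3     4     4     4     5     5     5
          5     1     1     1     2     2     3     4     4     5     6     7     8     9    10    11
          6     1     1     1     2     2     3     5     5     6     8     9    11    14    15    17

15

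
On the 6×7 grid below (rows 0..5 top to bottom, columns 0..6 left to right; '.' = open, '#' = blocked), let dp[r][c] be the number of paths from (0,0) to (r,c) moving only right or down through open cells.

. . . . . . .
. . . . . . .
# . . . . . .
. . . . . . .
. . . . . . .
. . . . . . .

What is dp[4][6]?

r\c   0   1   2   3   4   5   6
  0   1   1   1   1   1   1   1
  1   1   2   3   4   5   6   7
  2   0   2   5   9  14  20  27
  3   0   2   7  16  30  50  77
  4   0   2   9  25  55 105 182
  5   0   2  11  36  91 196 378

182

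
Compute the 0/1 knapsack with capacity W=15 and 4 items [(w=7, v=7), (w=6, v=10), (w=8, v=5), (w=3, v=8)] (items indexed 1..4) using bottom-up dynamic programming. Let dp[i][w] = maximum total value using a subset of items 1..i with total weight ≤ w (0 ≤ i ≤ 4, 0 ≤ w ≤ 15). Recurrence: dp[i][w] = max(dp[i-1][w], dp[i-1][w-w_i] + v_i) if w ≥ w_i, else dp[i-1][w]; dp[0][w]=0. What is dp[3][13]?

17

i\w   0   1   2   3   4   5   6   7   8   9  10  11  12  13  14  15
  0   0   0   0   0   0   0   0   0   0   0   0   0   0   0   0   0
  1   0   0   0   0   0   0   0   7   7   7   7   7   7   7   7   7
  2   0   0   0   0   0   0  10  10  10  10  10  10  10  17  17  17
  3   0   0   0   0   0   0  10  10  10  10  10  10  10  17  17  17
  4   0   0   0   8   8   8  10  10  10  18  18  18  18  18  18  18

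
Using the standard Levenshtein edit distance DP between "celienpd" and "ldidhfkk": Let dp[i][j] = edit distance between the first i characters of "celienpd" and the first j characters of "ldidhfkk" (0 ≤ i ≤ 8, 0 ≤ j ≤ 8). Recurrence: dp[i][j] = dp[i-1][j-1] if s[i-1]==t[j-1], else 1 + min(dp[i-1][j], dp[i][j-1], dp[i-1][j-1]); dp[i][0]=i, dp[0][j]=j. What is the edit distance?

8

   ''  l  d  i  d  h  f  k  k
''  0  1  2  3  4  5  6  7  8
 c  1  1  2  3  4  5  6  7  8
 e  2  2  2  3  4  5  6  7  8
 l  3  2  3  3  4  5  6  7  8
 i  4  3  3  3  4  5  6  7  8
 e  5  4  4  4  4  5  6  7  8
 n  6  5  5  5  5  5  6  7  8
 p  7  6  6  6  6  6  6  7  8
 d  8  7  6  7  6  7  7  7  8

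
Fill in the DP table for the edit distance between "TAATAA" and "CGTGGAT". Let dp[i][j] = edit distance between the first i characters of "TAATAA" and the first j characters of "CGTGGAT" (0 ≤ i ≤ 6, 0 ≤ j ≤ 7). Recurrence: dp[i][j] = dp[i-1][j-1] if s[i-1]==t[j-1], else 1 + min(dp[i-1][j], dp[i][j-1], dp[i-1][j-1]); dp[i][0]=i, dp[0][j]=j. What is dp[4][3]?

   ''  C  G  T  G  G  A  T
''  0  1  2  3  4  5  6  7
 T  1  1  2  2  3  4  5  6
 A  2  2  2  3  3  4  4  5
 A  3  3  3  3  4  4  4  5
 T  4  4  4  3  4  5  5  4
 A  5  5  5  4  4  5  5  5
 A  6  6  6  5  5  5  5  6

3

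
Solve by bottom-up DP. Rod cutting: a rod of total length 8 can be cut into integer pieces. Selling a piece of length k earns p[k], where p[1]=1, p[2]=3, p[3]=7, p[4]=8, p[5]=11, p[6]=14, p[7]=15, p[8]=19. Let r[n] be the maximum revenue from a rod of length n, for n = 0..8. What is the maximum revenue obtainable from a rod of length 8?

19

   n    0    1    2    3    4    5    6    7    8
r[n]    0    1    3    7    8   11   14   15   19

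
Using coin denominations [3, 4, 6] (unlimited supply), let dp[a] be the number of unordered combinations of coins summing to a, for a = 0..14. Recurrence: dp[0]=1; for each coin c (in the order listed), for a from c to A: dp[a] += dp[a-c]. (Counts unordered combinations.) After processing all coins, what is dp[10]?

after  coin     0     1     2     3     4     5     6     7     8     9    10    11    12    13    14
          3     1     0     0     1     0     0     1     0     0     1     0     0     1     0     0
          4     1     0     0     1     1     0     1     1     1     1     1     1     2     1     1
          6     1     0     0     1     1     0     2     1     1     2     2     1     4     2     2

2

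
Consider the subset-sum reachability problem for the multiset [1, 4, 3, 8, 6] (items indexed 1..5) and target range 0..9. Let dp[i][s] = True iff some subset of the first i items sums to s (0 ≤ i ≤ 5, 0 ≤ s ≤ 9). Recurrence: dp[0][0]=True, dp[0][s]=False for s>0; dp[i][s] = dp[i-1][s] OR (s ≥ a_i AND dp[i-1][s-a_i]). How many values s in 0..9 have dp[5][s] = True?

i\s   0   1   2   3   4   5   6   7   8   9
  0   T   F   F   F   F   F   F   F   F   F
  1   T   T   F   F   F   F   F   F   F   F
  2   T   T   F   F   T   T   F   F   F   F
  3   T   T   F   T   T   T   F   T   T   F
  4   T   T   F   T   T   T   F   T   T   T
  5   T   T   F   T   T   T   T   T   T   T

9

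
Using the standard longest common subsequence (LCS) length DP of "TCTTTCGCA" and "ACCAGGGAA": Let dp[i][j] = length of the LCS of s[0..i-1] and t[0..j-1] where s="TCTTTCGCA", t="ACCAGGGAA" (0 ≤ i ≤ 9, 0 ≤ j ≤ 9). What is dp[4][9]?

1

   ''  A  C  C  A  G  G  G  A  A
''  0  0  0  0  0  0  0  0  0  0
 T  0  0  0  0  0  0  0  0  0  0
 C  0  0  1  1  1  1  1  1  1  1
 T  0  0  1  1  1  1  1  1  1  1
 T  0  0  1  1  1  1  1  1  1  1
 T  0  0  1  1  1  1  1  1  1  1
 C  0  0  1  2  2  2  2  2  2  2
 G  0  0  1  2  2  3  3  3  3  3
 C  0  0  1  2  2  3  3  3  3  3
 A  0  1  1  2  3  3  3  3  4  4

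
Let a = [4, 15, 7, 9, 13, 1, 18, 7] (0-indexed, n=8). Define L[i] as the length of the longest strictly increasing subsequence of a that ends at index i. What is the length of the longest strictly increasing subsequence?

5

   i    0    1    2    3    4    5    6    7
a[i]    4   15    7    9   13    1   18    7
L[i]    1    2    2    3    4    1    5    2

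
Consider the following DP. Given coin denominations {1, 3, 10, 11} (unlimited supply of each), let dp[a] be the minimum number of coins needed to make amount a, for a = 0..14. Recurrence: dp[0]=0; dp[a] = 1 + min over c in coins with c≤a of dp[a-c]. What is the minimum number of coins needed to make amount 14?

 a  0  1  2  3  4  5  6  7  8  9 10 11 12 13 14
dp  0  1  2  1  2  3  2  3  4  3  1  1  2  2  2

2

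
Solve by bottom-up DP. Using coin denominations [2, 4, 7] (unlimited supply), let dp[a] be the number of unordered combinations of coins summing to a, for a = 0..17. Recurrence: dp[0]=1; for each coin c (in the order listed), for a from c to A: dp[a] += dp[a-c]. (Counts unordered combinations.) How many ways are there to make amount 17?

after  coin     0     1     2     3     4     5     6     7     8     9    10    11    12    13    14    15    16    17
          2     1     0     1     0     1     0     1     0     1     0     1     0     1     0     1     0     1     0
          4     1     0     1     0     2     0     2     0     3     0     3     0     4     0     4     0     5     0
          7     1     0     1     0     2     0     2     1     3     1     3     2     4     2     5     3     6     3

3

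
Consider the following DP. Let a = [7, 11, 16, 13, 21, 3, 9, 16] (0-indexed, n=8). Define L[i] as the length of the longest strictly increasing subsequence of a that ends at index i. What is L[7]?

   i    0    1    2    3    4    5    6    7
a[i]    7   11   16   13   21    3    9   16
L[i]    1    2    3    3    4    1    2    4

4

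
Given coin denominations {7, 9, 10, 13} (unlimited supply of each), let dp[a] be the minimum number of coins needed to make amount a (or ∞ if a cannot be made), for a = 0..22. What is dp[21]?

3

 a  0  1  2  3  4  5  6  7  8  9 10 11 12 13 14 15 16 17 18 19 20 21 22
dp  0  -  -  -  -  -  -  1  -  1  1  -  -  1  2  -  2  2  2  2  2  3  2
(- denotes ∞ / unreachable)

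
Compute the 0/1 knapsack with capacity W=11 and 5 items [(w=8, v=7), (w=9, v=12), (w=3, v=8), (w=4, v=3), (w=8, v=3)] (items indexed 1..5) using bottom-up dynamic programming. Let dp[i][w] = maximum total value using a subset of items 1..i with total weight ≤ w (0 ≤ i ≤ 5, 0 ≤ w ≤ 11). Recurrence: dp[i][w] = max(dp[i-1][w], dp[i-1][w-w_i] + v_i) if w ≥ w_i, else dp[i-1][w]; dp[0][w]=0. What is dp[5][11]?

i\w   0   1   2   3   4   5   6   7   8   9  10  11
  0   0   0   0   0   0   0   0   0   0   0   0   0
  1   0   0   0   0   0   0   0   0   7   7   7   7
  2   0   0   0   0   0   0   0   0   7  12  12  12
  3   0   0   0   8   8   8   8   8   8  12  12  15
  4   0   0   0   8   8   8   8  11  11  12  12  15
  5   0   0   0   8   8   8   8  11  11  12  12  15

15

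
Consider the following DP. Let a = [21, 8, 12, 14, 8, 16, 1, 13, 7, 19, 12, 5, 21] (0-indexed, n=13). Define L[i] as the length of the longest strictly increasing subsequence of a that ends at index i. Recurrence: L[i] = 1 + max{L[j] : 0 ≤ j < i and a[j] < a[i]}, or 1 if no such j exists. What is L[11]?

   i    0    1    2    3    4    5    6    7    8    9   10   11   12
a[i]   21    8   12   14    8   16    1   13    7   19   12    5   21
L[i]    1    1    2    3    1    4    1    3    2    5    3    2    6

2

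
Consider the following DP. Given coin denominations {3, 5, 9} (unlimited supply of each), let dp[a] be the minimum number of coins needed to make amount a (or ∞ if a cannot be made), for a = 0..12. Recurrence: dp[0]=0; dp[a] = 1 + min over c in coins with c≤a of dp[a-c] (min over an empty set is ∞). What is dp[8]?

2

 a  0  1  2  3  4  5  6  7  8  9 10 11 12
dp  0  -  -  1  -  1  2  -  2  1  2  3  2
(- denotes ∞ / unreachable)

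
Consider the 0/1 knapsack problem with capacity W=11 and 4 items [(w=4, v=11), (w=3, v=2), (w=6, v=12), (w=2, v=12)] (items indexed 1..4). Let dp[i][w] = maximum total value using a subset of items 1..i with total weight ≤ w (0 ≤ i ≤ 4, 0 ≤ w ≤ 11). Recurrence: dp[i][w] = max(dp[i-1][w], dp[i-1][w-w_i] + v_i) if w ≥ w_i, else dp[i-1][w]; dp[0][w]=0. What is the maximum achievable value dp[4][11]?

26

i\w   0   1   2   3   4   5   6   7   8   9  10  11
  0   0   0   0   0   0   0   0   0   0   0   0   0
  1   0   0   0   0  11  11  11  11  11  11  11  11
  2   0   0   0   2  11  11  11  13  13  13  13  13
  3   0   0   0   2  11  11  12  13  13  14  23  23
  4   0   0  12  12  12  14  23  23  24  25  25  26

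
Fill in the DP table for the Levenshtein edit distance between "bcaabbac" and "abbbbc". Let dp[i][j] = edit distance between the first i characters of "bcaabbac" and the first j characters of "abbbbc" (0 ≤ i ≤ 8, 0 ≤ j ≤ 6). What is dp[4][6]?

5

   ''  a  b  b  b  b  c
''  0  1  2  3  4  5  6
 b  1  1  1  2  3  4  5
 c  2  2  2  2  3  4  4
 a  3  2  3  3  3  4  5
 a  4  3  3  4  4  4  5
 b  5  4  3  3  4  4  5
 b  6  5  4  3  3  4  5
 a  7  6  5  4  4  4  5
 c  8  7  6  5  5  5  4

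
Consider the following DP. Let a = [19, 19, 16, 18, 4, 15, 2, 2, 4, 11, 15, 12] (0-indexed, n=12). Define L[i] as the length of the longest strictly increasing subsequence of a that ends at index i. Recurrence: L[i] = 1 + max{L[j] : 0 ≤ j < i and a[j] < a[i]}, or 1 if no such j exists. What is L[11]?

4

   i    0    1    2    3    4    5    6    7    8    9   10   11
a[i]   19   19   16   18    4   15    2    2    4   11   15   12
L[i]    1    1    1    2    1    2    1    1    2    3    4    4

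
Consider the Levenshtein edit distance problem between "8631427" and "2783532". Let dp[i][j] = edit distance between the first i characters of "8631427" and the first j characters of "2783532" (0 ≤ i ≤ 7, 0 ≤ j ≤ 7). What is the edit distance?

6

   ''  2  7  8  3  5  3  2
''  0  1  2  3  4  5  6  7
 8  1  1  2  2  3  4  5  6
 6  2  2  2  3  3  4  5  6
 3  3  3  3  3  3  4  4  5
 1  4  4  4  4  4  4  5  5
 4  5  5  5  5  5  5  5  6
 2  6  5  6  6  6  6  6  5
 7  7  6  5  6  7  7  7  6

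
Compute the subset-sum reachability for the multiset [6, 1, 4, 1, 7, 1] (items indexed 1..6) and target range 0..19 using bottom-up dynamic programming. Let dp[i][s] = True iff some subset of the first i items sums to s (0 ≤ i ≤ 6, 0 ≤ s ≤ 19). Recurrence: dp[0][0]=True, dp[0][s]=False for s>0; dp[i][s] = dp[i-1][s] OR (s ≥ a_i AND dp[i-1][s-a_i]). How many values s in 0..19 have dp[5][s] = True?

18

i\s   0   1   2   3   4   5   6   7   8   9  10  11  12  13  14  15  16  17  18  19
  0   T   F   F   F   F   F   F   F   F   F   F   F   F   F   F   F   F   F   F   F
  1   T   F   F   F   F   F   T   F   F   F   F   F   F   F   F   F   F   F   F   F
  2   T   T   F   F   F   F   T   T   F   F   F   F   F   F   F   F   F   F   F   F
  3   T   T   F   F   T   T   T   T   F   F   T   T   F   F   F   F   F   F   F   F
  4   T   T   T   F   T   T   T   T   T   F   T   T   T   F   F   F   F   F   F   F
  5   T   T   T   F   T   T   T   T   T   T   T   T   T   T   T   T   F   T   T   T
  6   T   T   T   T   T   T   T   T   T   T   T   T   T   T   T   T   T   T   T   T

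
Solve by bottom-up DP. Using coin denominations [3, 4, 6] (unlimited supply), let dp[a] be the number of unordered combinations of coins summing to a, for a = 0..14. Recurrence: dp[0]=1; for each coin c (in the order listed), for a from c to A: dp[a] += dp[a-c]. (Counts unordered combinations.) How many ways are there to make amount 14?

after  coin     0     1     2     3     4     5     6     7     8     9    10    11    12    13    14
          3     1     0     0     1     0     0     1     0     0     1     0     0     1     0     0
          4     1     0     0     1     1     0     1     1     1     1     1     1     2     1     1
          6     1     0     0     1     1     0     2     1     1     2     2     1     4     2     2

2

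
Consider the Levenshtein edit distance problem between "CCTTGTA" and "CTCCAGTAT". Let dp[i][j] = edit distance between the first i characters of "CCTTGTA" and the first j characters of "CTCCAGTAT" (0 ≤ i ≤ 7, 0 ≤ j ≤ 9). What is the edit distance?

   ''  C  T  C  C  A  G  T  A  T
''  0  1  2  3  4  5  6  7  8  9
 C  1  0  1  2  3  4  5  6  7  8
 C  2  1  1  1  2  3  4  5  6  7
 T  3  2  1  2  2  3  4  4  5  6
 T  4  3  2  2  3  3  4  4  5  5
 G  5  4  3  3  3  4  3  4  5  6
 T  6  5  4  4  4  4  4  3  4  5
 A  7  6  5  5  5  4  5  4  3  4

4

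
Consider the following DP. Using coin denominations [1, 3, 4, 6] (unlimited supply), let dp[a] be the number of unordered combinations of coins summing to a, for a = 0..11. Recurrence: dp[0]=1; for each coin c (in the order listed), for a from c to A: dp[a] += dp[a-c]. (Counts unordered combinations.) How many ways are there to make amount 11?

after  coin     0     1     2     3     4     5     6     7     8     9    10    11
          1     1     1     1     1     1     1     1     1     1     1     1     1
          3     1     1     1     2     2     2     3     3     3     4     4     4
          4     1     1     1     2     3     3     4     5     6     7     8     9
          6     1     1     1     2     3     3     5     6     7     9    11    12

12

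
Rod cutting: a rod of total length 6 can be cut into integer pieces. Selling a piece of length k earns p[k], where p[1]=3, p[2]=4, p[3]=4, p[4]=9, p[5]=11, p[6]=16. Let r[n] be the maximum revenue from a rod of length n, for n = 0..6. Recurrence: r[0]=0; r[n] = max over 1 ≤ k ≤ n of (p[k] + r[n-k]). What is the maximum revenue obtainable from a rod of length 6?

18

   n    0    1    2    3    4    5    6
r[n]    0    3    6    9   12   15   18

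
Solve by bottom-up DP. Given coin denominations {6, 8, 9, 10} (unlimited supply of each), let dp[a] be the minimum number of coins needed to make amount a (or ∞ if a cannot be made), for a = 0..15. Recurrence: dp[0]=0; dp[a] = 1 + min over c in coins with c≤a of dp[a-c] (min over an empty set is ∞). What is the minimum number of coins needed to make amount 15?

2

 a  0  1  2  3  4  5  6  7  8  9 10 11 12 13 14 15
dp  0  -  -  -  -  -  1  -  1  1  1  -  2  -  2  2
(- denotes ∞ / unreachable)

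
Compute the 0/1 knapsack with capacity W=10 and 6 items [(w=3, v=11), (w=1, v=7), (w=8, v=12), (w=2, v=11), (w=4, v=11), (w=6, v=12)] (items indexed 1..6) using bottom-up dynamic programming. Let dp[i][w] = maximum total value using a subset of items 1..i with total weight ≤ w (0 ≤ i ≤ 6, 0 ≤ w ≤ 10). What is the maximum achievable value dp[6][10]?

i\w   0   1   2   3   4   5   6   7   8   9  10
  0   0   0   0   0   0   0   0   0   0   0   0
  1   0   0   0  11  11  11  11  11  11  11  11
  2   0   7   7  11  18  18  18  18  18  18  18
  3   0   7   7  11  18  18  18  18  18  19  19
  4   0   7  11  18  18  22  29  29  29  29  29
  5   0   7  11  18  18  22  29  29  29  33  40
  6   0   7  11  18  18  22  29  29  29  33  40

40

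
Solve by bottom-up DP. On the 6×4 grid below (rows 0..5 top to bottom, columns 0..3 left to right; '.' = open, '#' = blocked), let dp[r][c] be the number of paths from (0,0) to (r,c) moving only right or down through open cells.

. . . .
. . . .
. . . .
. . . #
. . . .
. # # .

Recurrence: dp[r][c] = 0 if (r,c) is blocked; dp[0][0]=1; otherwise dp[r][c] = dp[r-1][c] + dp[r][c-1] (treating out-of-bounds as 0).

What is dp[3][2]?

10

r\c   0   1   2   3
  0   1   1   1   1
  1   1   2   3   4
  2   1   3   6  10
  3   1   4  10   0
  4   1   5  15  15
  5   1   0   0  15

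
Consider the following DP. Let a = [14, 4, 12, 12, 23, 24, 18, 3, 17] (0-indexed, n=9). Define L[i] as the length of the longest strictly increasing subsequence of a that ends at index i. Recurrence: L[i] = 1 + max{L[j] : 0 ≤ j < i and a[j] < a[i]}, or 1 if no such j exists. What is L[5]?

4

   i    0    1    2    3    4    5    6    7    8
a[i]   14    4   12   12   23   24   18    3   17
L[i]    1    1    2    2    3    4    3    1    3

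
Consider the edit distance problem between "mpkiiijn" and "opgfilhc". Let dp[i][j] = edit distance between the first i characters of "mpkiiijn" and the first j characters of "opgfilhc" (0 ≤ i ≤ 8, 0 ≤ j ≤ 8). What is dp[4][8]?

   ''  o  p  g  f  i  l  h  c
''  0  1  2  3  4  5  6  7  8
 m  1  1  2  3  4  5  6  7  8
 p  2  2  1  2  3  4  5  6  7
 k  3  3  2  2  3  4  5  6  7
 i  4  4  3  3  3  3  4  5  6
 i  5  5  4  4  4  3  4  5  6
 i  6  6  5  5  5  4  4  5  6
 j  7  7  6  6  6  5  5  5  6
 n  8  8  7  7  7  6  6  6  6

6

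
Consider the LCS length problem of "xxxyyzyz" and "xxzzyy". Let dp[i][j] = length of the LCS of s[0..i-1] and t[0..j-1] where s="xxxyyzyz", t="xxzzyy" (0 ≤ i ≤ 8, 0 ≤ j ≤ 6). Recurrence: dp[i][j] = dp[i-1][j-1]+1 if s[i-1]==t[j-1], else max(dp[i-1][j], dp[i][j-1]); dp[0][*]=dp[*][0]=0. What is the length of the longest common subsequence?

   ''  x  x  z  z  y  y
''  0  0  0  0  0  0  0
 x  0  1  1  1  1  1  1
 x  0  1  2  2  2  2  2
 x  0  1  2  2  2  2  2
 y  0  1  2  2  2  3  3
 y  0  1  2  2  2  3  4
 z  0  1  2  3  3  3  4
 y  0  1  2  3  3  4  4
 z  0  1  2  3  4  4  4

4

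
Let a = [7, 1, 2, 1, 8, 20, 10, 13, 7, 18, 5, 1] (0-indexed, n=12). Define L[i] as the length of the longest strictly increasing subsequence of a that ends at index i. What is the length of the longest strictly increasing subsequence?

6

   i    0    1    2    3    4    5    6    7    8    9   10   11
a[i]    7    1    2    1    8   20   10   13    7   18    5    1
L[i]    1    1    2    1    3    4    4    5    3    6    3    1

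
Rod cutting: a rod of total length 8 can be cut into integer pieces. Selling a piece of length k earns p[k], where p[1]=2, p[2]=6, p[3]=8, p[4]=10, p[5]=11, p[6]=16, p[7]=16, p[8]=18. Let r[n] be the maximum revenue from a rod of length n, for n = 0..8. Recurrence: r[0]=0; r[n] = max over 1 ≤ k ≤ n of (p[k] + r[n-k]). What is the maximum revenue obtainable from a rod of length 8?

24

   n    0    1    2    3    4    5    6    7    8
r[n]    0    2    6    8   12   14   18   20   24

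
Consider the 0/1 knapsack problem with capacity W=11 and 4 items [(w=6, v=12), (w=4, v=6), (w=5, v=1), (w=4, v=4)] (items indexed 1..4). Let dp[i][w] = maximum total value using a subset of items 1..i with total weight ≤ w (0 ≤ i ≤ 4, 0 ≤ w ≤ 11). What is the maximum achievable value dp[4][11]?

18

i\w   0   1   2   3   4   5   6   7   8   9  10  11
  0   0   0   0   0   0   0   0   0   0   0   0   0
  1   0   0   0   0   0   0  12  12  12  12  12  12
  2   0   0   0   0   6   6  12  12  12  12  18  18
  3   0   0   0   0   6   6  12  12  12  12  18  18
  4   0   0   0   0   6   6  12  12  12  12  18  18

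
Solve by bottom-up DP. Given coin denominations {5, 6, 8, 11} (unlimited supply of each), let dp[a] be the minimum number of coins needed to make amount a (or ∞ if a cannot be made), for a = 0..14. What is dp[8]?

1

 a  0  1  2  3  4  5  6  7  8  9 10 11 12 13 14
dp  0  -  -  -  -  1  1  -  1  -  2  1  2  2  2
(- denotes ∞ / unreachable)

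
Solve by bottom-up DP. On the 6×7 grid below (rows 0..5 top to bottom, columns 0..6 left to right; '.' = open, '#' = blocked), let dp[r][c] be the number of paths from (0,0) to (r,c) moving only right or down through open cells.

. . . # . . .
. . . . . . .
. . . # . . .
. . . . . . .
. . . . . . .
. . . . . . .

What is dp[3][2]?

10

r\c   0   1   2   3   4   5   6
  0   1   1   1   0   0   0   0
  1   1   2   3   3   3   3   3
  2   1   3   6   0   3   6   9
  3   1   4  10  10  13  19  28
  4   1   5  15  25  38  57  85
  5   1   6  21  46  84 141 226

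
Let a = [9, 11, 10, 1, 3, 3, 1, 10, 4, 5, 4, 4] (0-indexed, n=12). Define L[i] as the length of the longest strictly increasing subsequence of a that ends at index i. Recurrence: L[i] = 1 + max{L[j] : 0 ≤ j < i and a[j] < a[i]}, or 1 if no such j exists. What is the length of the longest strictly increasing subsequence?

   i    0    1    2    3    4    5    6    7    8    9   10   11
a[i]    9   11   10    1    3    3    1   10    4    5    4    4
L[i]    1    2    2    1    2    2    1    3    3    4    3    3

4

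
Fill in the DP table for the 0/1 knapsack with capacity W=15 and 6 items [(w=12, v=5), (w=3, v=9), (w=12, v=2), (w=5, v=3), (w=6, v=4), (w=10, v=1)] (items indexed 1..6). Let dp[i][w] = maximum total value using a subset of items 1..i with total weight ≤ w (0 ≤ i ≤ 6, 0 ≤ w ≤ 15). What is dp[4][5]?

i\w   0   1   2   3   4   5   6   7   8   9  10  11  12  13  14  15
  0   0   0   0   0   0   0   0   0   0   0   0   0   0   0   0   0
  1   0   0   0   0   0   0   0   0   0   0   0   0   5   5   5   5
  2   0   0   0   9   9   9   9   9   9   9   9   9   9   9   9  14
  3   0   0   0   9   9   9   9   9   9   9   9   9   9   9   9  14
  4   0   0   0   9   9   9   9   9  12  12  12  12  12  12  12  14
  5   0   0   0   9   9   9   9   9  12  13  13  13  13  13  16  16
  6   0   0   0   9   9   9   9   9  12  13  13  13  13  13  16  16

9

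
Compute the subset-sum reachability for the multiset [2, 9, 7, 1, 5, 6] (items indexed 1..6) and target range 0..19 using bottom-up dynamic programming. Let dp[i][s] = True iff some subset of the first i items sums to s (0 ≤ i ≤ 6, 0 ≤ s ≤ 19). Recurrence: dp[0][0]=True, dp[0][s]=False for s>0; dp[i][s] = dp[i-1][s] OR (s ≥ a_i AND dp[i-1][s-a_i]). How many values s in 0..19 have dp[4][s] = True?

14

i\s   0   1   2   3   4   5   6   7   8   9  10  11  12  13  14  15  16  17  18  19
  0   T   F   F   F   F   F   F   F   F   F   F   F   F   F   F   F   F   F   F   F
  1   T   F   T   F   F   F   F   F   F   F   F   F   F   F   F   F   F   F   F   F
  2   T   F   T   F   F   F   F   F   F   T   F   T   F   F   F   F   F   F   F   F
  3   T   F   T   F   F   F   F   T   F   T   F   T   F   F   F   F   T   F   T   F
  4   T   T   T   T   F   F   F   T   T   T   T   T   T   F   F   F   T   T   T   T
  5   T   T   T   T   F   T   T   T   T   T   T   T   T   T   T   T   T   T   T   T
  6   T   T   T   T   F   T   T   T   T   T   T   T   T   T   T   T   T   T   T   T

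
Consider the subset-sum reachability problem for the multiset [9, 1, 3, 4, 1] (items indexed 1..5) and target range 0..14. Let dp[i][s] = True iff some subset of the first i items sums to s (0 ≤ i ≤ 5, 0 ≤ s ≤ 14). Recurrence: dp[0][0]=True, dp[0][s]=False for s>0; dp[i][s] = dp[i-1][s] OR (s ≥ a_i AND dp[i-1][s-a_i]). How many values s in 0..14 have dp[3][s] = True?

8

i\s   0   1   2   3   4   5   6   7   8   9  10  11  12  13  14
  0   T   F   F   F   F   F   F   F   F   F   F   F   F   F   F
  1   T   F   F   F   F   F   F   F   F   T   F   F   F   F   F
  2   T   T   F   F   F   F   F   F   F   T   T   F   F   F   F
  3   T   T   F   T   T   F   F   F   F   T   T   F   T   T   F
  4   T   T   F   T   T   T   F   T   T   T   T   F   T   T   T
  5   T   T   T   T   T   T   T   T   T   T   T   T   T   T   T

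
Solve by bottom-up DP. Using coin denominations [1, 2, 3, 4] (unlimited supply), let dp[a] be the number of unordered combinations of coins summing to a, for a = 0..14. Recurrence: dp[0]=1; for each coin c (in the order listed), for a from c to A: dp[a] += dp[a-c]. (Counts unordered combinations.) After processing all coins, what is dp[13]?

39

after  coin     0     1     2     3     4     5     6     7     8     9    10    11    12    13    14
          1     1     1     1     1     1     1     1     1     1     1     1     1     1     1     1
          2     1     1     2     2     3     3     4     4     5     5     6     6     7     7     8
          3     1     1     2     3     4     5     7     8    10    12    14    16    19    21    24
          4     1     1     2     3     5     6     9    11    15    18    23    27    34    39    47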